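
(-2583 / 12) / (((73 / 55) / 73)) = -11838.75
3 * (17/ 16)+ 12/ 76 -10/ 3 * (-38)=118571/ 912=130.01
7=7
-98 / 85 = -1.15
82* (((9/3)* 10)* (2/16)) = 307.50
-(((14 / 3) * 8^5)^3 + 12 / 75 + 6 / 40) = -9654591701175501637 / 2700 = -3575774704139074.68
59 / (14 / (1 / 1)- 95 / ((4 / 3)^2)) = -944 / 631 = -1.50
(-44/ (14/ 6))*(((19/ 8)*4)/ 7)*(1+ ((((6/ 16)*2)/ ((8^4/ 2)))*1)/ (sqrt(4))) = -1467807/ 57344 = -25.60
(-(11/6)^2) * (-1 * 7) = 847/36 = 23.53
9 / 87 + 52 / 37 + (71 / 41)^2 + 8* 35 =284.51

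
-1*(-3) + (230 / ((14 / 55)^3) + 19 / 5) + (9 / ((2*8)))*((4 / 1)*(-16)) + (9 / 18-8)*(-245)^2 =-2992820937 / 6860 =-436271.27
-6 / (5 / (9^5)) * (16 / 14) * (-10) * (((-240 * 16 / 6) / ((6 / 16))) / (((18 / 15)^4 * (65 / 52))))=-3732480000 / 7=-533211428.57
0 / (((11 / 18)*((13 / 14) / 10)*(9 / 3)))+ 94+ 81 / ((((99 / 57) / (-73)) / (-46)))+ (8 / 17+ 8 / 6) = 156700.71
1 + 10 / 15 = 5 / 3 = 1.67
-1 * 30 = -30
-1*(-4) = 4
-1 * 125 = -125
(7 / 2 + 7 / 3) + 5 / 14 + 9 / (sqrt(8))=9*sqrt(2) / 4 + 130 / 21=9.37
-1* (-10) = 10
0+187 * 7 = 1309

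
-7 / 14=-1 / 2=-0.50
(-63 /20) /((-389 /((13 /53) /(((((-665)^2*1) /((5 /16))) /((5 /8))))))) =117 /133373847040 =0.00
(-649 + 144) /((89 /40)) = -20200 /89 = -226.97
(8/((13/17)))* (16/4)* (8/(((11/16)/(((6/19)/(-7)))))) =-417792/19019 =-21.97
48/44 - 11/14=0.31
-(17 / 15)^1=-17 / 15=-1.13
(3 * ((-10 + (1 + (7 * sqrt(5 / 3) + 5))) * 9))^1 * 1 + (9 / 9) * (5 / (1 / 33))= 57 + 63 * sqrt(15)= 301.00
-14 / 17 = -0.82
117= 117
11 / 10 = 1.10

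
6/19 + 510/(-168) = -1447/532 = -2.72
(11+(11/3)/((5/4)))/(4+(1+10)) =209/225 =0.93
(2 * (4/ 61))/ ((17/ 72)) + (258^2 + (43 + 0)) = 69072035/ 1037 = 66607.56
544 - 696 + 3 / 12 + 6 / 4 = -601 / 4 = -150.25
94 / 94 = 1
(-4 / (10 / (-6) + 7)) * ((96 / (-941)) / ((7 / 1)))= 72 / 6587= 0.01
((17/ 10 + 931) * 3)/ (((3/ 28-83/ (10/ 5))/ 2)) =-783468/ 5795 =-135.20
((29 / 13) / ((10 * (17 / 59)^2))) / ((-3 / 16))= -807592 / 56355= -14.33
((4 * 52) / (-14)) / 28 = -26 / 49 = -0.53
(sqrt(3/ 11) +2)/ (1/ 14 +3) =14*sqrt(33)/ 473 +28/ 43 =0.82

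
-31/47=-0.66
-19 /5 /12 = -19 /60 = -0.32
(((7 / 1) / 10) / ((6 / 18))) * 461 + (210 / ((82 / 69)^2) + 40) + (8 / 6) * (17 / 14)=204465473 / 176505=1158.41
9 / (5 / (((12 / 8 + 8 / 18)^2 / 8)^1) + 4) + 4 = 16493 / 3572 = 4.62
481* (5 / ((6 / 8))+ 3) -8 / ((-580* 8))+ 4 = 8097383 / 1740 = 4653.67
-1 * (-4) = 4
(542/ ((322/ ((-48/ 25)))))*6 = -19.39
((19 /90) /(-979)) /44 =-19 /3876840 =-0.00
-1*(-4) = 4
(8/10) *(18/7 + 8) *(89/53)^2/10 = 1172308/491575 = 2.38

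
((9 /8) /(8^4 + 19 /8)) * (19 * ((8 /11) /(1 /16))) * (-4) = -9728 /40073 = -0.24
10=10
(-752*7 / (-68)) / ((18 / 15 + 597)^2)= 32900 / 152083377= 0.00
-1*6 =-6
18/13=1.38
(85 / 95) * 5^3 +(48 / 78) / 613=16934277 / 151411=111.84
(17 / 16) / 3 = 17 / 48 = 0.35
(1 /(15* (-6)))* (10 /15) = -1 /135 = -0.01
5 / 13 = 0.38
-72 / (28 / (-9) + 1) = 648 / 19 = 34.11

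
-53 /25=-2.12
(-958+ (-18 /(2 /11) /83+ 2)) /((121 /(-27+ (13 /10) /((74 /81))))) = 1503693369 /7431820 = 202.33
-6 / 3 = -2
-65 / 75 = -13 / 15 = -0.87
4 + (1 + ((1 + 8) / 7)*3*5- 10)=100 / 7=14.29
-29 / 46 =-0.63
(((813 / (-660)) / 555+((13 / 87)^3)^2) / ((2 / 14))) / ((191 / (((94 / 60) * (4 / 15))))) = -12822593731367777 / 379223999863162121250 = -0.00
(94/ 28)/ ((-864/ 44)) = -0.17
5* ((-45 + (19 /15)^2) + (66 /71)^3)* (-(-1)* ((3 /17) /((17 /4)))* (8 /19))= -109758604928 /29479339515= -3.72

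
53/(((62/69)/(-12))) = -21942/31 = -707.81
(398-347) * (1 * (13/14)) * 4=1326/7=189.43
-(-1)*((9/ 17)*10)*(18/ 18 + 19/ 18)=185/ 17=10.88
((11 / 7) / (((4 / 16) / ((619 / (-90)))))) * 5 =-216.16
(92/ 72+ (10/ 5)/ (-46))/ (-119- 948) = -511/ 441738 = -0.00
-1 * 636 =-636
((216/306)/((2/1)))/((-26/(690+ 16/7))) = -14538/1547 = -9.40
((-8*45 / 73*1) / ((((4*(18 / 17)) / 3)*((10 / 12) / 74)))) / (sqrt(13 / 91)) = -22644*sqrt(7) / 73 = -820.69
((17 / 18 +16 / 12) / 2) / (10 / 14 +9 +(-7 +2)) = 287 / 1188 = 0.24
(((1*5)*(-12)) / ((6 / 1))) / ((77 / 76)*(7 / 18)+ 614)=-13680 / 840491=-0.02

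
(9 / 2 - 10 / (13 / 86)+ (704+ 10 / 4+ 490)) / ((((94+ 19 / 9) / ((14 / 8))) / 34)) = 702.56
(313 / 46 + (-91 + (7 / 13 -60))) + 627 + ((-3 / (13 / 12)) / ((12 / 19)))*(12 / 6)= 283795 / 598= 474.57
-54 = -54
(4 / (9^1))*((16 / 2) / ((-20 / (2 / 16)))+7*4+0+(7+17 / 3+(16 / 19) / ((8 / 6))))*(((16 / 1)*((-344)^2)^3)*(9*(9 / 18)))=623377288324714594304 / 285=2187288730963910857.21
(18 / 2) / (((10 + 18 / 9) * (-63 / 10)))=-5 / 42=-0.12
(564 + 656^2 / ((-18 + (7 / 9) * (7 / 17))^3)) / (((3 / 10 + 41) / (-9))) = -24741560984472 / 233552120975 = -105.94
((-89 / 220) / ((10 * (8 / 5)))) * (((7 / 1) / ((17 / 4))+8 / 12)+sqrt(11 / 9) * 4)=-0.17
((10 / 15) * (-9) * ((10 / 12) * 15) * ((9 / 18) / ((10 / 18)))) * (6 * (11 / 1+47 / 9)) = -6570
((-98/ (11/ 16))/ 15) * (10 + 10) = -6272/ 33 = -190.06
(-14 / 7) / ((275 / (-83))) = 166 / 275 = 0.60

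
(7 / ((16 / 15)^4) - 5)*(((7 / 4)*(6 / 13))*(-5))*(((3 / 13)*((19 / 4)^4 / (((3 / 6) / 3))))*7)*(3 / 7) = -9862735634325 / 2835349504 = -3478.49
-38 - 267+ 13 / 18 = -5477 / 18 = -304.28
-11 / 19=-0.58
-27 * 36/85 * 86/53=-83592/4505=-18.56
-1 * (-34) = 34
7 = 7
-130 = -130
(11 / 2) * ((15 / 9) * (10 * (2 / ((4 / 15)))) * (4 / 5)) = 550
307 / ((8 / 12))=921 / 2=460.50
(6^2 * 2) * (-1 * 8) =-576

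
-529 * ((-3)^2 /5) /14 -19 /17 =-82267 /1190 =-69.13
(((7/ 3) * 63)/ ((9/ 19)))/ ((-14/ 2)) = -44.33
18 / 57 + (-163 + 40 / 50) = -15379 / 95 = -161.88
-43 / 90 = -0.48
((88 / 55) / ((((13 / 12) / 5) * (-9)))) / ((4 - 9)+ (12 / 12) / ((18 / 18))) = 8 / 39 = 0.21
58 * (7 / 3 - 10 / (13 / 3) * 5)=-20822 / 39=-533.90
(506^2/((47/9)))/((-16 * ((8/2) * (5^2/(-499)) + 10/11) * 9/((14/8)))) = -2459417807/2925280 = -840.75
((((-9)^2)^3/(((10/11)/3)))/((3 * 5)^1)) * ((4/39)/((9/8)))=10659.10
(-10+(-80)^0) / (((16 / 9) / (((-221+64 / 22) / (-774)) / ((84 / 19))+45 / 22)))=-411393 / 38528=-10.68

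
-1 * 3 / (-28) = 3 / 28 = 0.11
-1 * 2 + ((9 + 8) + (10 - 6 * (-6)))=61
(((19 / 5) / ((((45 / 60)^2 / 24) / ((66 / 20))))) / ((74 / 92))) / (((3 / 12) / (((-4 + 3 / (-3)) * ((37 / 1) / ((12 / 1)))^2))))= -5691488 / 45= -126477.51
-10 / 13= -0.77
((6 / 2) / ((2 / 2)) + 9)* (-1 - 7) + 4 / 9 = -860 / 9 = -95.56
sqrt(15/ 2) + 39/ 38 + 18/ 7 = sqrt(30)/ 2 + 957/ 266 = 6.34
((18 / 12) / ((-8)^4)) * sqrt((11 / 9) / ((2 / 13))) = sqrt(286) / 16384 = 0.00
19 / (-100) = -19 / 100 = -0.19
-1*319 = -319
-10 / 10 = -1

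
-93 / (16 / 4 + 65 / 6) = -558 / 89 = -6.27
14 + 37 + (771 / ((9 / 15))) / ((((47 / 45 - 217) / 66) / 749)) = -1429012716 / 4859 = -294096.05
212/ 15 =14.13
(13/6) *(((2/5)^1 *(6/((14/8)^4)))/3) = 6656/36015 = 0.18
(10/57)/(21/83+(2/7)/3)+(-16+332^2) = 1271034674/11533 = 110208.50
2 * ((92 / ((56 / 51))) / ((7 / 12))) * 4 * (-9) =-506736 / 49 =-10341.55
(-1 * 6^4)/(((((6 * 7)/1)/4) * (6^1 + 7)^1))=-864/91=-9.49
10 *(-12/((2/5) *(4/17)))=-1275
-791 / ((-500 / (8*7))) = 11074 / 125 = 88.59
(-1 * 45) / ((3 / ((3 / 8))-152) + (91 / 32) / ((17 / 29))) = 24480 / 75697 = 0.32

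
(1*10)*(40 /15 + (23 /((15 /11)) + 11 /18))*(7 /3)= 12691 /27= 470.04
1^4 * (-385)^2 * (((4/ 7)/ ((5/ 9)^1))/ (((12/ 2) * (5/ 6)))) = 30492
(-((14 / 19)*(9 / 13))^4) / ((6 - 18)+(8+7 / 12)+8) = -3024568512 / 204715394455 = -0.01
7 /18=0.39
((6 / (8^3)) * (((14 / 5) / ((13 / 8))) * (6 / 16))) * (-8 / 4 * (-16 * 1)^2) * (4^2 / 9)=-448 / 65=-6.89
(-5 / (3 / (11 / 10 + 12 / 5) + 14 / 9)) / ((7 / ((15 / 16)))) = -675 / 2432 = -0.28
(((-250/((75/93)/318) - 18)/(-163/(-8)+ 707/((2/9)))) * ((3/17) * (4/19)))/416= -295794/107557385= -0.00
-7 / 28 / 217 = -1 / 868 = -0.00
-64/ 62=-32/ 31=-1.03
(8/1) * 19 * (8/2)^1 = 608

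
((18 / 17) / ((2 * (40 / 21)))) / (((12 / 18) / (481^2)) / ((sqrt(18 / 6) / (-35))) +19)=918271809 * sqrt(3) / 35478086174376316 +5189905794907197 / 354780861743763160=0.01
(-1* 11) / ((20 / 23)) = -253 / 20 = -12.65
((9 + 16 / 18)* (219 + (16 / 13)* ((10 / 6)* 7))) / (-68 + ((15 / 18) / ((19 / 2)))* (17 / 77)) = -33.95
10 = 10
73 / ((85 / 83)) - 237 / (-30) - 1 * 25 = 9211 / 170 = 54.18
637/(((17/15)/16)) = 152880/17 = 8992.94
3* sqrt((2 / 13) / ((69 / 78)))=6* sqrt(23) / 23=1.25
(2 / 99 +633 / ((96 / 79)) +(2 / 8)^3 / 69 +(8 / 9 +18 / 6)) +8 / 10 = 127661509 / 242880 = 525.62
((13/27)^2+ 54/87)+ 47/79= 2417444/1670139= 1.45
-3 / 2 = -1.50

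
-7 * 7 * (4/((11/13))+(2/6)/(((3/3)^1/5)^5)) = -1692019/33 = -51273.30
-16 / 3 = -5.33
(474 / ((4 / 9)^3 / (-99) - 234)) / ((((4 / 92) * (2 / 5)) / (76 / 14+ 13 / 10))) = -185293340991 / 236433092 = -783.70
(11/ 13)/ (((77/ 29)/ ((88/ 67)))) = 2552/ 6097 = 0.42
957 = 957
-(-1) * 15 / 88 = 15 / 88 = 0.17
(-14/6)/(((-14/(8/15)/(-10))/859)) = -6872/9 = -763.56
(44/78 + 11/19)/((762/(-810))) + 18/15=-2361/156845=-0.02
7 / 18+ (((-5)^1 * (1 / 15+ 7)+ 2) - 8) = -737 / 18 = -40.94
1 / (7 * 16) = 1 / 112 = 0.01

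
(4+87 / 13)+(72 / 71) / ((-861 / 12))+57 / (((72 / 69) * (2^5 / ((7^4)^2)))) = 667344101356041 / 67814656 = 9840706.14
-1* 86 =-86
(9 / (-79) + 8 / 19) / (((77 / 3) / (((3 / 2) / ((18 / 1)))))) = 461 / 462308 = 0.00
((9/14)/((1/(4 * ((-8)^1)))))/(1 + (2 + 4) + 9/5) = -180/77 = -2.34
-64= -64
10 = 10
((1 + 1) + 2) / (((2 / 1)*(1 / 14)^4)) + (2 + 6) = 76840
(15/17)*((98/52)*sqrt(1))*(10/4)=4.16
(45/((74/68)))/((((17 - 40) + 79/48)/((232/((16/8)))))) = -224.63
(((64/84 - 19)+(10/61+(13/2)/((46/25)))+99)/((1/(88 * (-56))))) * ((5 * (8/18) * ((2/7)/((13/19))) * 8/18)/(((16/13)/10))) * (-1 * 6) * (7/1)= 6656965673600/113643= 58577876.98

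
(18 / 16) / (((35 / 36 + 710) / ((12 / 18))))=27 / 25595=0.00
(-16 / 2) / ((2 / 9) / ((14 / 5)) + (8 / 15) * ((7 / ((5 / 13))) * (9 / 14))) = -12600 / 9953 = -1.27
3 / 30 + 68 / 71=751 / 710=1.06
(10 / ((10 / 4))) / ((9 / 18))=8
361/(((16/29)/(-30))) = -157035/8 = -19629.38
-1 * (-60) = 60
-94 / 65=-1.45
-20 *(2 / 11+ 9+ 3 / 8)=-4205 / 22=-191.14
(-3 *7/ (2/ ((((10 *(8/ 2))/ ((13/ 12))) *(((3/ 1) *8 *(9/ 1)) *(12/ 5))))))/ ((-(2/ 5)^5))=19626923.08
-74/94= -37/47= -0.79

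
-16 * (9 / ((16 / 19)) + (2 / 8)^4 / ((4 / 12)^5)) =-2979 / 16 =-186.19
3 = 3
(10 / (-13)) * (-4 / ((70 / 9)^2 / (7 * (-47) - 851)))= -38232 / 637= -60.02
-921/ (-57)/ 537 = 307/ 10203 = 0.03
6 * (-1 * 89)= -534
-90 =-90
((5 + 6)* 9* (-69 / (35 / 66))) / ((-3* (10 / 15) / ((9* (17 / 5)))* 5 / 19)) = 655304661 / 875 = 748919.61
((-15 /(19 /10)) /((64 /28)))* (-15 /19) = 7875 /2888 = 2.73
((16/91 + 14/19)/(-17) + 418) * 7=12284696/4199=2925.62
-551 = -551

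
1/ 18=0.06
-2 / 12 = -1 / 6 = -0.17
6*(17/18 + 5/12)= 49/6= 8.17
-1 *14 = -14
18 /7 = 2.57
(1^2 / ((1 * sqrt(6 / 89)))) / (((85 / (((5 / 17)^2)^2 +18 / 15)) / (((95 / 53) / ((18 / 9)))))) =9580769 * sqrt(534) / 4515145260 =0.05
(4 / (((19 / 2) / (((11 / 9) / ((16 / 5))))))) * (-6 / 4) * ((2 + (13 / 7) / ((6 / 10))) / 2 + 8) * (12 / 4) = -24365 / 3192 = -7.63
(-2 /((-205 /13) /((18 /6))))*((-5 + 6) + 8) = 702 /205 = 3.42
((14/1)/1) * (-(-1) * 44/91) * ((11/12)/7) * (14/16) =121/156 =0.78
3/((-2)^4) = 3/16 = 0.19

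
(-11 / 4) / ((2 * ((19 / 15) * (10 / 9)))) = -297 / 304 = -0.98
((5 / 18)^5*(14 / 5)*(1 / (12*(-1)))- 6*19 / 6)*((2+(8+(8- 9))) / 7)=-215415127 / 8817984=-24.43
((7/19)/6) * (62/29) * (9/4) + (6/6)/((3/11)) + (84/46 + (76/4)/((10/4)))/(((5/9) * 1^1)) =79569947/3801900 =20.93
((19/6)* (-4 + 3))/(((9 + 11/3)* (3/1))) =-1/12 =-0.08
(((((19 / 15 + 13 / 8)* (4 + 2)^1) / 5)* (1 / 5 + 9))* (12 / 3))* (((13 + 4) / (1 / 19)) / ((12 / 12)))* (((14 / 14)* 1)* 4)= 20622904 / 125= 164983.23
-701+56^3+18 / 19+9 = 3323574 / 19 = 174924.95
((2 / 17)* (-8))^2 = 0.89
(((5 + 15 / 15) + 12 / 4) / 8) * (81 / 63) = 81 / 56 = 1.45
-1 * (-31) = 31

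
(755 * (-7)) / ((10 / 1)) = -1057 / 2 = -528.50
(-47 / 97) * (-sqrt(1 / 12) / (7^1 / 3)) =47 * sqrt(3) / 1358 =0.06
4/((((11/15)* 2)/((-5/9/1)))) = -50/33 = -1.52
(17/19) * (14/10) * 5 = 119/19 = 6.26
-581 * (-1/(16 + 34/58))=16849/481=35.03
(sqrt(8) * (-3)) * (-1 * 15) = 90 * sqrt(2) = 127.28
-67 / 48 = -1.40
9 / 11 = 0.82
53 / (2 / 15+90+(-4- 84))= 795 / 32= 24.84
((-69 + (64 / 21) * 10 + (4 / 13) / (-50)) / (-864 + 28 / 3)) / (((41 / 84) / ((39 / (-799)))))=-2366703 / 524962975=-0.00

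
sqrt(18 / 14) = 3*sqrt(7) / 7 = 1.13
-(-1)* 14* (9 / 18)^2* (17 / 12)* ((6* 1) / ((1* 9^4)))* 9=119 / 2916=0.04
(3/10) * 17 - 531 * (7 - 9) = 10671/10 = 1067.10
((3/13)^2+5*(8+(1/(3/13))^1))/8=7823/1014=7.71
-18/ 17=-1.06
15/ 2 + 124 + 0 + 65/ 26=134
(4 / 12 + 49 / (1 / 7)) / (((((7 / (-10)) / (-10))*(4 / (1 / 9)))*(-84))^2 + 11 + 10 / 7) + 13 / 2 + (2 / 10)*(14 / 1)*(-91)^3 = -12412529073764987 / 5882736690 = -2109992.29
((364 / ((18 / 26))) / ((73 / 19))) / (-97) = -89908 / 63729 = -1.41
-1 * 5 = -5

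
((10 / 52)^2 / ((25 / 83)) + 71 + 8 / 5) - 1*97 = -82057 / 3380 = -24.28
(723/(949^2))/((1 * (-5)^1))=-723/4503005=-0.00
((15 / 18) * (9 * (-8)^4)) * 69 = 2119680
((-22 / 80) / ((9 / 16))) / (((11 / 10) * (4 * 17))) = -0.01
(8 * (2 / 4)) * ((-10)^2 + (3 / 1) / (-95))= 37988 / 95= 399.87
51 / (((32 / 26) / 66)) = 21879 / 8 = 2734.88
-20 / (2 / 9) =-90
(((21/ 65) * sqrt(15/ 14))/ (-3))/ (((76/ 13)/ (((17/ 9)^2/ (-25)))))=289 * sqrt(210)/ 1539000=0.00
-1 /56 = -0.02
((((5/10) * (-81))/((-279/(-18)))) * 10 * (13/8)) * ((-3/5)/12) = 1053/496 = 2.12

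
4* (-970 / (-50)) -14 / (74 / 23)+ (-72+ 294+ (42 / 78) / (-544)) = 386278417 / 1308320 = 295.25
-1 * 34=-34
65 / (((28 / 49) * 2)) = 56.88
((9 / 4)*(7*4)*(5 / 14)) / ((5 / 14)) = 63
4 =4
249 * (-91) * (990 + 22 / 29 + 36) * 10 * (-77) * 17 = 8831749486560 / 29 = 304543085743.45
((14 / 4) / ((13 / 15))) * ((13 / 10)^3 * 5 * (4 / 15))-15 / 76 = 11051 / 950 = 11.63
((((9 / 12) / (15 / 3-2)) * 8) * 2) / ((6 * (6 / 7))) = 7 / 9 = 0.78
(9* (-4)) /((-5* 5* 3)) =12 /25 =0.48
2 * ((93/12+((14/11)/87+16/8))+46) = 213467/1914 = 111.53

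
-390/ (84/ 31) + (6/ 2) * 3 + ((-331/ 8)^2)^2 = 84021420375/ 28672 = 2930434.58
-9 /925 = -0.01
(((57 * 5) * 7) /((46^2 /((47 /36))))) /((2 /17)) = 531335 /50784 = 10.46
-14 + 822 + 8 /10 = 4044 /5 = 808.80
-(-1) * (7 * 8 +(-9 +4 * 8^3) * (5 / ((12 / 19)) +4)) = 292249 / 12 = 24354.08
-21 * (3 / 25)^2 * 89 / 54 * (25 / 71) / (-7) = 89 / 3550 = 0.03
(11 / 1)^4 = 14641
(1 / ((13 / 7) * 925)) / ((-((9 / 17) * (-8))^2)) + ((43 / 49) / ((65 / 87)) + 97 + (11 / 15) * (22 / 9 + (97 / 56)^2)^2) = 3446000047027399 / 28737134899200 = 119.91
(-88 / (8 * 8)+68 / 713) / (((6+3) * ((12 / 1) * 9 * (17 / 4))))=-811 / 2618136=-0.00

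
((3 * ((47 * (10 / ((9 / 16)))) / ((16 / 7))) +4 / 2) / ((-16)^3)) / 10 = -103 / 3840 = -0.03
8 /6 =4 /3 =1.33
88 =88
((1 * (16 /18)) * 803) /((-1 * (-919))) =6424 /8271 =0.78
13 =13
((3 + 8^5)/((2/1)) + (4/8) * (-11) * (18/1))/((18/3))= 32573/12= 2714.42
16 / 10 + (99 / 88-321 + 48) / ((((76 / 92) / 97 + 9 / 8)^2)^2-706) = 9463091323569026536 / 4764912792102147185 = 1.99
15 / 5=3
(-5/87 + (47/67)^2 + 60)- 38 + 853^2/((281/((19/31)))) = 5475412461377/3402020073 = 1609.46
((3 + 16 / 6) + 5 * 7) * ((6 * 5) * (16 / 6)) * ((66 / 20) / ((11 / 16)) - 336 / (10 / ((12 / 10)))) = -577792 / 5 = -115558.40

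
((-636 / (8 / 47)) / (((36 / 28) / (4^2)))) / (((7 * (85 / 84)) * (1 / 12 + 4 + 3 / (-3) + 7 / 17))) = -6695808 / 3565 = -1878.21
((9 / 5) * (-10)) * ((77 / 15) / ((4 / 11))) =-2541 / 10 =-254.10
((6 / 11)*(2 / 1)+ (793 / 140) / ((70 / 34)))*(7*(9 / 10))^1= 1863819 / 77000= 24.21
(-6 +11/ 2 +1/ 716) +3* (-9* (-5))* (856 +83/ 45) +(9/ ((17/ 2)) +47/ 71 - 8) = 100077670045/ 864212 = 115802.22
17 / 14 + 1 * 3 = 4.21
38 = 38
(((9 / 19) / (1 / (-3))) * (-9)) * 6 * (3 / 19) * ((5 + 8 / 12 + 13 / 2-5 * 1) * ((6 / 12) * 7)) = 303.92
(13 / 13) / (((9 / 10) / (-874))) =-8740 / 9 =-971.11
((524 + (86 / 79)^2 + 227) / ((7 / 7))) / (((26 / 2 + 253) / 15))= 3706095 / 87374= 42.42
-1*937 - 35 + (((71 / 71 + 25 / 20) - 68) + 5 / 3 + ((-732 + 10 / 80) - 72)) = -44159 / 24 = -1839.96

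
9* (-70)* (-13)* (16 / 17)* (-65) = -8517600 / 17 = -501035.29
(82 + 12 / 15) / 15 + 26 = 788 / 25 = 31.52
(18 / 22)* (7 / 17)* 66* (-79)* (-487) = 14542794 / 17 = 855458.47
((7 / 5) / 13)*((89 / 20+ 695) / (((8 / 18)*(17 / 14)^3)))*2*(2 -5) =-567.95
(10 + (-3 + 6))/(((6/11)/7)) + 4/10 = 5017/30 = 167.23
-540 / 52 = -135 / 13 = -10.38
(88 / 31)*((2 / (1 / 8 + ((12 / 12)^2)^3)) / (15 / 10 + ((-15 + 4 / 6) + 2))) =-2816 / 6045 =-0.47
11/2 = 5.50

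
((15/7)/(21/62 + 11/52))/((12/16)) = 32240/6209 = 5.19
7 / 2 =3.50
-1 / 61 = -0.02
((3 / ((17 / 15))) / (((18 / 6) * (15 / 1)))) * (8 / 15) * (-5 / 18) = -4 / 459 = -0.01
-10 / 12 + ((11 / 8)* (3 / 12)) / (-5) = -433 / 480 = -0.90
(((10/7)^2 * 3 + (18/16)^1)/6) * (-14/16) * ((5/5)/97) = -947/86912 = -0.01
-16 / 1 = -16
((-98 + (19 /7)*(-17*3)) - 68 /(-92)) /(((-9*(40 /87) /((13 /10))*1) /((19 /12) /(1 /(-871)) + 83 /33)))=-433239215149 /4250400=-101929.05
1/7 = 0.14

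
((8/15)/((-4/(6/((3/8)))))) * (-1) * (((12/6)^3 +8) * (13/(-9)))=-6656/135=-49.30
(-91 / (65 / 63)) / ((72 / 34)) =-833 / 20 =-41.65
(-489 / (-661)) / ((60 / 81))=13203 / 13220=1.00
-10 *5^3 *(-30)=37500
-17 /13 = -1.31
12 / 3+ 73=77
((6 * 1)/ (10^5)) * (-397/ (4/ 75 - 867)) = 3573/ 130042000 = 0.00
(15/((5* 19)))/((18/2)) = 1/57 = 0.02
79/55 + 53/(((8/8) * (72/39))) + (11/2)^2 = 79721/1320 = 60.39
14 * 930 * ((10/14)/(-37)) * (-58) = 539400/37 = 14578.38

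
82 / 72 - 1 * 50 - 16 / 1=-64.86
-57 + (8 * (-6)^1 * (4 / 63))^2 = -21041 / 441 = -47.71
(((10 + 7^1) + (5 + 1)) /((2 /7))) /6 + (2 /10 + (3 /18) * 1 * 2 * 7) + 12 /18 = 997 /60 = 16.62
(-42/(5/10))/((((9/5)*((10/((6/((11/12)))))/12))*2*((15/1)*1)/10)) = -122.18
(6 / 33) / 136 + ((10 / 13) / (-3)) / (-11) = 719 / 29172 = 0.02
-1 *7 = -7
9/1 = 9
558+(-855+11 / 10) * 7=-54193 / 10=-5419.30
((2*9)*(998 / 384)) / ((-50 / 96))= -4491 / 50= -89.82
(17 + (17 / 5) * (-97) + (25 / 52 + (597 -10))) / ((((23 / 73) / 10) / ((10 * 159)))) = 4144685595 / 299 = 13861824.73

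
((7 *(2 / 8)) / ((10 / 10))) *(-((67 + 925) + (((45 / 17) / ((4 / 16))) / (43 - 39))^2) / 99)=-2020991 / 114444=-17.66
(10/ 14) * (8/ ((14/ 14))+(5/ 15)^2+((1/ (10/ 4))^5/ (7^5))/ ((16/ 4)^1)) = 3834096947/ 661775625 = 5.79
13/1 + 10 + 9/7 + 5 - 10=135/7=19.29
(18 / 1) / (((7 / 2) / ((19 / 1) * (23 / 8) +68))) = 8829 / 14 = 630.64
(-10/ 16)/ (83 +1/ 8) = -0.01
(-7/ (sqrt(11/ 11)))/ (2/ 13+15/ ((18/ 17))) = -546/ 1117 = -0.49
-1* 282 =-282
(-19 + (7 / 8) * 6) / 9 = -55 / 36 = -1.53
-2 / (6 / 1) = -1 / 3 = -0.33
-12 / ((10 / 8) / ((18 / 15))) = -288 / 25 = -11.52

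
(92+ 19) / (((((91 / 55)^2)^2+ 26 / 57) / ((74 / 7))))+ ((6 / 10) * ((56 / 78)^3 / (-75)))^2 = 18119435101726315226734862 / 122761962737913309890625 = 147.60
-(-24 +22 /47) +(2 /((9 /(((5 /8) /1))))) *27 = 5129 /188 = 27.28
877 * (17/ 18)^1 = 14909/ 18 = 828.28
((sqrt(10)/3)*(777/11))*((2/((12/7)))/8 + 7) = 88837*sqrt(10)/528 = 532.06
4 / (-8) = -1 / 2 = -0.50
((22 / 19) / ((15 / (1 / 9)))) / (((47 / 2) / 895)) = 7876 / 24111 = 0.33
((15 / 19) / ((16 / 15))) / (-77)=-225 / 23408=-0.01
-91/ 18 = -5.06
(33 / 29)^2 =1089 / 841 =1.29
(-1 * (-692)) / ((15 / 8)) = 5536 / 15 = 369.07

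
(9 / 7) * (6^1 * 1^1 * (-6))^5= -544195584 / 7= -77742226.29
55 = 55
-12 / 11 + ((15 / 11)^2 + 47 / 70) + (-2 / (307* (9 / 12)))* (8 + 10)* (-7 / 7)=4151039 / 2600290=1.60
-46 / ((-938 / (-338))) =-7774 / 469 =-16.58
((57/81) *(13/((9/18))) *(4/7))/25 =1976/4725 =0.42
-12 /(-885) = 4 /295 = 0.01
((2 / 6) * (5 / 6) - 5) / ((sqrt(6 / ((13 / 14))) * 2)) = -85 * sqrt(273) / 1512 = -0.93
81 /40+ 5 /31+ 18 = 20.19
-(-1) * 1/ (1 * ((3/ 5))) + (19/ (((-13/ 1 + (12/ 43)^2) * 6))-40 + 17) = -1031145/ 47786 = -21.58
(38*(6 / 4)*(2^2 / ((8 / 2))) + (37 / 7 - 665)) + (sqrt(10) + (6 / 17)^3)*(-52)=-20806571 / 34391 - 52*sqrt(10)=-769.44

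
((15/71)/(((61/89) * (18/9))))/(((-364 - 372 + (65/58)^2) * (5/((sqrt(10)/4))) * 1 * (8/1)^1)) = -74849 * sqrt(10)/57092489328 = -0.00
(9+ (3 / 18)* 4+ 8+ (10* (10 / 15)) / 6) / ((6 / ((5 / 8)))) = 845 / 432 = 1.96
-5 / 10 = -1 / 2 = -0.50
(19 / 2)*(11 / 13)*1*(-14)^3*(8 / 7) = -327712 / 13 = -25208.62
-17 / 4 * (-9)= 153 / 4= 38.25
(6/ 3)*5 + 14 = 24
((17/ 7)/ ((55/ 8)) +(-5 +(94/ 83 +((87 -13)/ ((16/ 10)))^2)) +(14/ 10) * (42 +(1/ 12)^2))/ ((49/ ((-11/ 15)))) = -32.84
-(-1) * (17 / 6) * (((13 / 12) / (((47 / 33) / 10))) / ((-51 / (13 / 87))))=-9295 / 147204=-0.06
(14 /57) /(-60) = -7 /1710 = -0.00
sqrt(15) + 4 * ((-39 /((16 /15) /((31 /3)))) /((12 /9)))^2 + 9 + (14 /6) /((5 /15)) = sqrt(15) + 328894609 /1024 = 321190.01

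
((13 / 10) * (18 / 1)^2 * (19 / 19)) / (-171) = -234 / 95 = -2.46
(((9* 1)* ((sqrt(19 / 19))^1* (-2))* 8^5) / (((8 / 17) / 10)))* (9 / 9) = -12533760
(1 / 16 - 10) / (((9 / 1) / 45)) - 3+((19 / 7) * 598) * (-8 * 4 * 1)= -5823245 / 112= -51993.26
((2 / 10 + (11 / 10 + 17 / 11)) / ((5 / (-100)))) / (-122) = 313 / 671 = 0.47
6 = 6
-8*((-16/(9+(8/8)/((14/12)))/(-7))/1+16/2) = -4544/69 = -65.86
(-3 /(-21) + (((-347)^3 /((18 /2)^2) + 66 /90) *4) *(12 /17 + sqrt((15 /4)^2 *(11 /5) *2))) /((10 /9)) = -104454659 *sqrt(110) /75 -23397841321 /17850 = -15917866.18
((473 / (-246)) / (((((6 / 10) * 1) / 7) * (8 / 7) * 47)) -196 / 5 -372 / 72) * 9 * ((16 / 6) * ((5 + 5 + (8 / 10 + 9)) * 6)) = -6151415787 / 48175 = -127688.96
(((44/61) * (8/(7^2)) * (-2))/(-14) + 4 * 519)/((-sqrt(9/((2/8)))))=-21718250/62769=-346.00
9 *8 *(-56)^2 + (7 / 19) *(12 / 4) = 4290069 / 19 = 225793.11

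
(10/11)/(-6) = -0.15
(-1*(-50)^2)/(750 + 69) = -2500/819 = -3.05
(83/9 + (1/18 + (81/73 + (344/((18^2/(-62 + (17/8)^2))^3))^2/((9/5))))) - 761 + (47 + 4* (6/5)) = -2843084748712779851156870431463/4080424110361545671536803840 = -696.76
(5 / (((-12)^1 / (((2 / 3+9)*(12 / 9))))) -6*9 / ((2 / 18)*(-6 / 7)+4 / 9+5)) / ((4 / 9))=-140719 / 4044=-34.80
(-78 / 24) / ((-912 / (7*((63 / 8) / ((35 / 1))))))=0.01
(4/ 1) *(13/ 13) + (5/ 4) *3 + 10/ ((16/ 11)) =14.62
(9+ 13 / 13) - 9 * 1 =1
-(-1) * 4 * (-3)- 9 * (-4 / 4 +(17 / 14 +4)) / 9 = -227 / 14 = -16.21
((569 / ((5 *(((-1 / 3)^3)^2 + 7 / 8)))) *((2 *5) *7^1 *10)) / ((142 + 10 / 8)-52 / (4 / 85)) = -1858308480 / 19662017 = -94.51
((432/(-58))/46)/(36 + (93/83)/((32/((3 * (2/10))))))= -53120/11817239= -0.00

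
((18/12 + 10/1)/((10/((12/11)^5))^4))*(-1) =-2755514994571622744064/420468746832850005750625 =-0.01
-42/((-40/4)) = 21/5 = 4.20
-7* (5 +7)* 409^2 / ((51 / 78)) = -365341704 / 17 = -21490688.47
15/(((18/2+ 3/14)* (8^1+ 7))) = 14/129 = 0.11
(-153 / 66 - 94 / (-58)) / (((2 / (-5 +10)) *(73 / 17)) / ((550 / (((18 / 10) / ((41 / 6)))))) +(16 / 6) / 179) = -104099128125 / 2346207532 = -44.37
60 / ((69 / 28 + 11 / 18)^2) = 762048 / 120125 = 6.34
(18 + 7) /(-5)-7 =-12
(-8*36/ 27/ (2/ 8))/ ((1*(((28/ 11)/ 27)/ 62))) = -196416/ 7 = -28059.43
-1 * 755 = -755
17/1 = 17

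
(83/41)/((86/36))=1494/1763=0.85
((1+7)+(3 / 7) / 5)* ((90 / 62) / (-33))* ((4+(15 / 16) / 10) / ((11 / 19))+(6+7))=-5998185 / 840224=-7.14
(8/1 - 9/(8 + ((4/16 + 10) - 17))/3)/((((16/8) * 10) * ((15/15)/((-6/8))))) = -21/100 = -0.21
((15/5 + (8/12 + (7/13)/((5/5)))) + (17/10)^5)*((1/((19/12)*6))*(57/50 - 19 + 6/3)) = -4378239803/142500000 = -30.72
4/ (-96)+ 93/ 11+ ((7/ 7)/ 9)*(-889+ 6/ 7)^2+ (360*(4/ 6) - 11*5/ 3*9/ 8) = 87871.98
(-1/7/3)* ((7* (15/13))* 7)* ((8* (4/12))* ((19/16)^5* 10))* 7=-3033221275/2555904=-1186.75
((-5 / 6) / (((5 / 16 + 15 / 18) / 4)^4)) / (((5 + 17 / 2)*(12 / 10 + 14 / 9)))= -3.33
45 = 45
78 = 78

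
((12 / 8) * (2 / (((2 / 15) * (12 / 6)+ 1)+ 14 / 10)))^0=1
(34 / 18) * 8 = 136 / 9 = 15.11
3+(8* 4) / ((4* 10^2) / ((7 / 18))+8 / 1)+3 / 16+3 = 90241 / 14512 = 6.22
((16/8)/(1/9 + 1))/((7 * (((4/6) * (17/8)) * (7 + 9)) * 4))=27/9520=0.00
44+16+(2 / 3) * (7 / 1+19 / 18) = 1765 / 27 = 65.37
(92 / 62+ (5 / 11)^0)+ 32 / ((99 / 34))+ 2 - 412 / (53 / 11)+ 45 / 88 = -90468913 / 1301256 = -69.52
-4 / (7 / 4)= -16 / 7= -2.29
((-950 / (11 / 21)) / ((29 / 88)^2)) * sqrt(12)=-28089600 * sqrt(3) / 841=-57850.91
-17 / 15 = -1.13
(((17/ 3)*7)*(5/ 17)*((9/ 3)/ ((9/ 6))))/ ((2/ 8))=280/ 3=93.33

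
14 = 14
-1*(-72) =72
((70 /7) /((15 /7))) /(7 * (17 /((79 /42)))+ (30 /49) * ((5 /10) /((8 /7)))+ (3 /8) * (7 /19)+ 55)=147098 /3740655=0.04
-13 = -13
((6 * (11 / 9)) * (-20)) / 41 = -440 / 123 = -3.58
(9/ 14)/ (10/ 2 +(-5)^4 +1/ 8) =36/ 35287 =0.00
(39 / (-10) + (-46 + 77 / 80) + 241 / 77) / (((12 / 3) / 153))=-8634555 / 4928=-1752.14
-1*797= -797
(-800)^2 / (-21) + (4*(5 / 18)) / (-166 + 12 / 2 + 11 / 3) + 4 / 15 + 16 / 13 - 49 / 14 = -1858255863 / 60970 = -30478.20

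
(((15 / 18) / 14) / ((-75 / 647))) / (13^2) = -647 / 212940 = -0.00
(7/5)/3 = 7/15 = 0.47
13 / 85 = 0.15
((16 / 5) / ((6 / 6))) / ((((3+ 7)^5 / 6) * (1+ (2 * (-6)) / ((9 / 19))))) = -9 / 1140625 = -0.00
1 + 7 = 8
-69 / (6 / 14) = -161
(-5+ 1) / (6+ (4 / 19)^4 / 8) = -0.67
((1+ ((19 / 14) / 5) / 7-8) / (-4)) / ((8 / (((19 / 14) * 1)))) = 64809 / 219520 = 0.30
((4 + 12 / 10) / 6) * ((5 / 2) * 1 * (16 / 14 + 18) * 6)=1742 / 7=248.86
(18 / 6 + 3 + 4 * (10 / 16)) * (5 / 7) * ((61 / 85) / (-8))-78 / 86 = -1.45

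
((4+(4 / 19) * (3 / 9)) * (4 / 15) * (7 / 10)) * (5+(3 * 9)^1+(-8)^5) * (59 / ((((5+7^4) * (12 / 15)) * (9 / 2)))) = -522772096 / 3085695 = -169.42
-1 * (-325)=325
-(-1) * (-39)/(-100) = 39/100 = 0.39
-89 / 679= -0.13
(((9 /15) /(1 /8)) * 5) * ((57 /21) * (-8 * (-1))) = 521.14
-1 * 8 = -8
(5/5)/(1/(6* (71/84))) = 71/14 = 5.07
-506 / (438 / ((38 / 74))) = -4807 / 8103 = -0.59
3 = 3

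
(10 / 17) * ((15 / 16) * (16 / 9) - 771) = -452.55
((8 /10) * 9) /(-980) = -9 /1225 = -0.01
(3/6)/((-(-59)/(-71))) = -71/118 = -0.60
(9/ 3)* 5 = 15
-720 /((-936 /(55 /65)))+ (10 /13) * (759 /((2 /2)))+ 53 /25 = 2478457 /4225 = 586.62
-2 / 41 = -0.05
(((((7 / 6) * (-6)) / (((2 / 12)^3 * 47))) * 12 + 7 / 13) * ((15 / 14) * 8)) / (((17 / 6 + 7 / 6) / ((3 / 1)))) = -1514205 / 611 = -2478.24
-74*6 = -444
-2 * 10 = -20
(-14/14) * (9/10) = -9/10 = -0.90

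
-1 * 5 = -5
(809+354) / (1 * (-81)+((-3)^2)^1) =-1163 / 72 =-16.15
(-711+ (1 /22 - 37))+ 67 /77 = -115051 /154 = -747.08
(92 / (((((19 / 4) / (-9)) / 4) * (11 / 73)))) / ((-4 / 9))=2175984 / 209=10411.41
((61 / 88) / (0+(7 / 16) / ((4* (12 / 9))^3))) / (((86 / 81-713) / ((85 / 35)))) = -25485312 / 31082513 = -0.82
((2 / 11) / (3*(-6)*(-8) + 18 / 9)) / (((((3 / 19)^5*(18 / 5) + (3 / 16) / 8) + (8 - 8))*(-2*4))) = -198087920 / 30274189671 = -0.01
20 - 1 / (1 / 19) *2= -18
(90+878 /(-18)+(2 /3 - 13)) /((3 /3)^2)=260 /9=28.89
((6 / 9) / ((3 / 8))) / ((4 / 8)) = 32 / 9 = 3.56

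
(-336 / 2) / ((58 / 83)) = -6972 / 29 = -240.41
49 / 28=7 / 4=1.75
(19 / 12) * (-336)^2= 178752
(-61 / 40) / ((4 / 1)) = -61 / 160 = -0.38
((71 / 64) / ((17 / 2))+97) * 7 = 369873 / 544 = 679.91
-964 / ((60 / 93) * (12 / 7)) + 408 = -27817 / 60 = -463.62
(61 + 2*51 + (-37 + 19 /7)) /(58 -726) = -901 /4676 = -0.19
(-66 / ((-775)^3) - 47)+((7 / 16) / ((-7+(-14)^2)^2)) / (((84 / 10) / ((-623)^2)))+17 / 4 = -42.18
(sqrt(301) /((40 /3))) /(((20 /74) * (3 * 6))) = 37 * sqrt(301) /2400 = 0.27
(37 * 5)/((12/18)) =555/2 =277.50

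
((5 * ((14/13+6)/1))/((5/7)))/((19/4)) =2576/247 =10.43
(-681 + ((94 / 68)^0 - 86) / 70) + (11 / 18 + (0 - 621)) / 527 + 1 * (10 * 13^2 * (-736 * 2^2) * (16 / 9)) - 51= -293690031172 / 33201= -8845818.84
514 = 514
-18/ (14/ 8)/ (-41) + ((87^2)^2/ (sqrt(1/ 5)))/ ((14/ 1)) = 72/ 287 + 57289761*sqrt(5)/ 14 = 9150271.68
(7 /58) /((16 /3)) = 21 /928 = 0.02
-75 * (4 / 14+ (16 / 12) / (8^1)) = -475 / 14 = -33.93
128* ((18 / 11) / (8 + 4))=192 / 11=17.45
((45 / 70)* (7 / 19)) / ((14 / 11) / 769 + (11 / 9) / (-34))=-11648043 / 1686535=-6.91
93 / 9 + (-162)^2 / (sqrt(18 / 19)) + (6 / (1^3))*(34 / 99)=409 / 33 + 4374*sqrt(38)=26975.54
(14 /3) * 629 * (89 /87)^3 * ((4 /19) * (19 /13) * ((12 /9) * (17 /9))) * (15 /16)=527676346190 /231134553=2282.98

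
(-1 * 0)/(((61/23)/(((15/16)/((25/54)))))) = 0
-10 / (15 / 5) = -10 / 3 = -3.33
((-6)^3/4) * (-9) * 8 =3888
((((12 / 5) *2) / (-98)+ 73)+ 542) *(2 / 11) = 301326 / 2695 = 111.81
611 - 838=-227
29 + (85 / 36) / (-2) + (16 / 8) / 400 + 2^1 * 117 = 117821 / 450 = 261.82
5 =5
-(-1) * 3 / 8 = 0.38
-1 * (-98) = 98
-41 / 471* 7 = -0.61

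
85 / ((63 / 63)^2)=85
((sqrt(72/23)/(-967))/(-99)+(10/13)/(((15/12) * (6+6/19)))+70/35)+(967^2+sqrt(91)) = 2 * sqrt(46)/733953+sqrt(91)+182342764/195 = 935100.64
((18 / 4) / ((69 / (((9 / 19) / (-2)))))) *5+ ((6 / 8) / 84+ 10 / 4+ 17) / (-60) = -236329 / 587328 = -0.40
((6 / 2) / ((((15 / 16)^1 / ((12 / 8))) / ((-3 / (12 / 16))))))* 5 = -96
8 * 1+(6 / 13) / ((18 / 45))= 119 / 13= 9.15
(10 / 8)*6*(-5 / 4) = -75 / 8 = -9.38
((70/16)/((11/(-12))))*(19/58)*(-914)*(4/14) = 130245/319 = 408.29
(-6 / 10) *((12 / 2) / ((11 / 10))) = -36 / 11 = -3.27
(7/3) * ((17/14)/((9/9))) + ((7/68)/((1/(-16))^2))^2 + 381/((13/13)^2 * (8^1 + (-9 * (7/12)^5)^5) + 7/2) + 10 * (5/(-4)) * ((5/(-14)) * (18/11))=9087176296740603978640495610422/12313457985873320355004100175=737.99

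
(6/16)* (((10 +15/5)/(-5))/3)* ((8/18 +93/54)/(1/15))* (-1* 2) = 169/8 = 21.12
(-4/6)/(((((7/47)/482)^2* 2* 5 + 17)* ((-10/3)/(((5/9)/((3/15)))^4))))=20047020156250/28620603043191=0.70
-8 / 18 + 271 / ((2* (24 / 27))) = 21887 / 144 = 151.99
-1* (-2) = 2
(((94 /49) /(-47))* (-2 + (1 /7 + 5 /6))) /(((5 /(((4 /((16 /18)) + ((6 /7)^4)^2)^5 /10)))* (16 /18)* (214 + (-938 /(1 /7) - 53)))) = -22122426362707376005238255091596179892643 /59679279267103817460459285243256730269504000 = -0.00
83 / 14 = 5.93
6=6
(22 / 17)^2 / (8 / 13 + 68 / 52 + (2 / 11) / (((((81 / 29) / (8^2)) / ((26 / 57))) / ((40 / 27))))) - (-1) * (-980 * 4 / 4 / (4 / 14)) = -83721436131842 / 24411097385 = -3429.65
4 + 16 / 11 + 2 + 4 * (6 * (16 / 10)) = 2522 / 55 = 45.85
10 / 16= 5 / 8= 0.62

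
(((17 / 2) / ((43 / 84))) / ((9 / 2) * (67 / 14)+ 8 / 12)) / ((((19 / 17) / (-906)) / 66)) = -60967523232 / 1523705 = -40012.68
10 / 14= 5 / 7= 0.71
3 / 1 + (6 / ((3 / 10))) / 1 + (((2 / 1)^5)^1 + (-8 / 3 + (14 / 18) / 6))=2833 / 54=52.46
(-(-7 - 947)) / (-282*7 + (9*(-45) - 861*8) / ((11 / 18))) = -159 / 2318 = -0.07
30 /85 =6 /17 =0.35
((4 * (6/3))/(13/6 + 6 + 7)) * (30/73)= 1440/6643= 0.22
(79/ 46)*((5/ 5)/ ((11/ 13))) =1027/ 506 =2.03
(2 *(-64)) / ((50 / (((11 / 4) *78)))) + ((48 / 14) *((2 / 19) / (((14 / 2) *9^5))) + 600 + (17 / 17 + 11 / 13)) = 314015028928 / 5955583725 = 52.73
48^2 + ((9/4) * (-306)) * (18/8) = 6039/8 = 754.88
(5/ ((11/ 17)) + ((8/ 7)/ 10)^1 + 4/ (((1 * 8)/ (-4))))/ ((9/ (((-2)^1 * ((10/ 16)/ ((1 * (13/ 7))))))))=-173/ 396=-0.44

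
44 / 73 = 0.60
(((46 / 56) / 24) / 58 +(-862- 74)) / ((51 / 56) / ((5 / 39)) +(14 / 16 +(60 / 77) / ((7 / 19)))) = -14045382505 / 151462128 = -92.73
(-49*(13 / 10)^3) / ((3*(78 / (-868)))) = 1796977 / 4500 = 399.33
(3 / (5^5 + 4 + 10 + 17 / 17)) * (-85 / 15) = -17 / 3140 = -0.01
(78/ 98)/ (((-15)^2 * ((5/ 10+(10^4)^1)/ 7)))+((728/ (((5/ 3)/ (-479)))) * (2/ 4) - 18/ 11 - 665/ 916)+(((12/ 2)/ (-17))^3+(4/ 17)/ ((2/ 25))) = -104613.07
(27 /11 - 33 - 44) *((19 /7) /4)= -3895 /77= -50.58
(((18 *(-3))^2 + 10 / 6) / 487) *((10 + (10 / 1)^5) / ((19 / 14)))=441493.76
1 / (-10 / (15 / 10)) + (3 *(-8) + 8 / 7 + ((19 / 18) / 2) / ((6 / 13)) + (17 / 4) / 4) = -314513 / 15120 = -20.80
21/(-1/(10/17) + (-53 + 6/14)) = -1470/3799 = -0.39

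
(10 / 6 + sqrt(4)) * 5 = 55 / 3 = 18.33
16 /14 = 8 /7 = 1.14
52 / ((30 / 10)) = 52 / 3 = 17.33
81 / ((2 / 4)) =162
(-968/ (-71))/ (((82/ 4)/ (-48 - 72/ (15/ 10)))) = -185856/ 2911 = -63.85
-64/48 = -1.33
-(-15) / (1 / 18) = 270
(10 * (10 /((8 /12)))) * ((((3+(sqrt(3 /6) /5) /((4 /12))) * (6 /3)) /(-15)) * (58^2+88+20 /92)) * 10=-47640600 /23 - 4764060 * sqrt(2) /23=-2364260.79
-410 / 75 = -82 / 15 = -5.47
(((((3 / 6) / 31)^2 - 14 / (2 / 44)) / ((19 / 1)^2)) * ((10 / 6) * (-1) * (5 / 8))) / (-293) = -29598775 / 9758193888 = -0.00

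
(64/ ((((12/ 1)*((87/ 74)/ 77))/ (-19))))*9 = -1732192/ 29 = -59730.76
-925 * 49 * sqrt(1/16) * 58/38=-1314425/76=-17295.07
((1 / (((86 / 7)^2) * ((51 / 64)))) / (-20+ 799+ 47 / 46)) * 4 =144256 / 3383542419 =0.00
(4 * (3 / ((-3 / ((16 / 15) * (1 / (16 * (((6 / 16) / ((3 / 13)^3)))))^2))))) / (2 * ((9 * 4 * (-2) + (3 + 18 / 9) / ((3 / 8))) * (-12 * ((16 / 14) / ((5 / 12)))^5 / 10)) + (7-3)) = -5672362500 / 6928008529523461159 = -0.00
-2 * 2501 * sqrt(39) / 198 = -2501 * sqrt(39) / 99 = -157.77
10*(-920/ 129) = -9200/ 129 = -71.32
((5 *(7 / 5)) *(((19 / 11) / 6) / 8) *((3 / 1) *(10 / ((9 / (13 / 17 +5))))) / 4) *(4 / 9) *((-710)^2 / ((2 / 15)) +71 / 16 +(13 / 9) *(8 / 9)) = 14514719912525 / 7138368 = 2033338.70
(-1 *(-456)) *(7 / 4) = 798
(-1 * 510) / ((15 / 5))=-170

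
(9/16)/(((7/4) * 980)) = 9/27440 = 0.00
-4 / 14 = -2 / 7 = -0.29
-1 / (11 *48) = -1 / 528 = -0.00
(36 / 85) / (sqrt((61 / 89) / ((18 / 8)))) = 54 * sqrt(5429) / 5185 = 0.77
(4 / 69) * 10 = 40 / 69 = 0.58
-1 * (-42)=42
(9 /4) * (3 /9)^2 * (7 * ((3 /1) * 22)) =231 /2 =115.50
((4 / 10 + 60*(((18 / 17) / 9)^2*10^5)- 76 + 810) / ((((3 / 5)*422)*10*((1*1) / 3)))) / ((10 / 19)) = 287520369 / 1524475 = 188.60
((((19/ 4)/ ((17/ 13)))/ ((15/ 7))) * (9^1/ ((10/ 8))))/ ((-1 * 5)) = -5187/ 2125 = -2.44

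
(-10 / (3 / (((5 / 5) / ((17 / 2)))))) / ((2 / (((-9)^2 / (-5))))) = 54 / 17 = 3.18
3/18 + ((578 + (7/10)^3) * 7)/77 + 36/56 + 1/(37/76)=473847511/8547000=55.44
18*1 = 18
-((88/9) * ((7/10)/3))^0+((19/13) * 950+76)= 19025/13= 1463.46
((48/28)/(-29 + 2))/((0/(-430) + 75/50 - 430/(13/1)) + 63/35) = 520/243873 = 0.00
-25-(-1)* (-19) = -44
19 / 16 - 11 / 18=83 / 144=0.58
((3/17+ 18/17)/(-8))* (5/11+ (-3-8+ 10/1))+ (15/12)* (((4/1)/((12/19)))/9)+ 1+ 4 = 5.96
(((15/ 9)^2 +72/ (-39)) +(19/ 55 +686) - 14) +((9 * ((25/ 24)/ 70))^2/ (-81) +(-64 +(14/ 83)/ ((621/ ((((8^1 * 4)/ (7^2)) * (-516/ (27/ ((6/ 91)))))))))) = 844982193672217/ 1386861315840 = 609.28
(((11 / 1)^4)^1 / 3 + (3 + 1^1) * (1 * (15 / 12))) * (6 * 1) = 29312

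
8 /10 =4 /5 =0.80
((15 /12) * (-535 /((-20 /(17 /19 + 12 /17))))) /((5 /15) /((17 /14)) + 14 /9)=497871 /17024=29.25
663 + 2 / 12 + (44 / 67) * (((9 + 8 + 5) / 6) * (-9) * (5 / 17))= 4488521 / 6834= 656.79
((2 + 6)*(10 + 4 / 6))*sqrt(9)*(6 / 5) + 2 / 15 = 922 / 3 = 307.33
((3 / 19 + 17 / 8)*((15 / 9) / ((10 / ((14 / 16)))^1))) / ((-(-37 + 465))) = -2429 / 3122688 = -0.00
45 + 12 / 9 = 139 / 3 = 46.33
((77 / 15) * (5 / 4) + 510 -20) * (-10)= -29785 / 6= -4964.17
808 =808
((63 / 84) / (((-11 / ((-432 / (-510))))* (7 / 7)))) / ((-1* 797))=54 / 745195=0.00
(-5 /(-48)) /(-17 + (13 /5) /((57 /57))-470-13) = -25 /119376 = -0.00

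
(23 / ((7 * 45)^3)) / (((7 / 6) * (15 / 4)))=184 / 1093955625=0.00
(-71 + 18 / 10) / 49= -346 / 245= -1.41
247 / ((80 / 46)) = 142.02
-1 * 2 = -2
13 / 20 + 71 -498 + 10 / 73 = -622271 / 1460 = -426.21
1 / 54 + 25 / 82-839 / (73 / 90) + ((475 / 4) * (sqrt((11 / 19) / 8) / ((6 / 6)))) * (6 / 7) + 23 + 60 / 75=-408200671 / 404055 + 75 * sqrt(418) / 56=-982.88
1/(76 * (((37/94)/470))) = 11045/703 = 15.71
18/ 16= 9/ 8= 1.12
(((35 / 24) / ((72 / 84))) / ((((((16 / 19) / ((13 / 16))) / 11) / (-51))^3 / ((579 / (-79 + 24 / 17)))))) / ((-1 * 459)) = -4659497389566684665 / 1062199099392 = -4386651.61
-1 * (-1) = 1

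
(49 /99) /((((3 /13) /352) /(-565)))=-11516960 /27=-426554.07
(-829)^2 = 687241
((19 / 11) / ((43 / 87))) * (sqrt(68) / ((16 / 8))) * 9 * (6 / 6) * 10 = 148770 * sqrt(17) / 473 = 1296.82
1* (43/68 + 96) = 6571/68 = 96.63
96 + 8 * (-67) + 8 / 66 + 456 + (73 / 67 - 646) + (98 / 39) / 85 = -1536157339 / 2443155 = -628.76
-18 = -18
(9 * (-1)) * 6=-54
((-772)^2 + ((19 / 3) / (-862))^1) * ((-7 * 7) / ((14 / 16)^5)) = -3607322869760 / 63357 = -56936453.27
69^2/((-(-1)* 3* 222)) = 529/74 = 7.15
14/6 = 2.33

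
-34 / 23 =-1.48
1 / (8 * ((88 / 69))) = 69 / 704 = 0.10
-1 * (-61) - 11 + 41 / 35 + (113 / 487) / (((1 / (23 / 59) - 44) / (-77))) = 51.60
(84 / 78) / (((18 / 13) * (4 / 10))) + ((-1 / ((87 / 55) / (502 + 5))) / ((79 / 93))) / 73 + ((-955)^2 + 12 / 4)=2745535672147 / 3010374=912024.78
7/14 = 1/2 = 0.50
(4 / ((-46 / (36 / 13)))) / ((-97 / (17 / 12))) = 102 / 29003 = 0.00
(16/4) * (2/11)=8/11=0.73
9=9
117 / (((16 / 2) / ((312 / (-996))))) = -1521 / 332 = -4.58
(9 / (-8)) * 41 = -369 / 8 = -46.12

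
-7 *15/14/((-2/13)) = 195/4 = 48.75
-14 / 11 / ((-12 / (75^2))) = 13125 / 22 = 596.59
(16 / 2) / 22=4 / 11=0.36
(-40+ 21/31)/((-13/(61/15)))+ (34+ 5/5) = 285934/6045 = 47.30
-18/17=-1.06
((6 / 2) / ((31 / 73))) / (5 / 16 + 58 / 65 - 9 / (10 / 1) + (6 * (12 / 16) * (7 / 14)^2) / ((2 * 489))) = 18562440 / 803923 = 23.09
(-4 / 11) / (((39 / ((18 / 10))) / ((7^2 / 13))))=-588 / 9295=-0.06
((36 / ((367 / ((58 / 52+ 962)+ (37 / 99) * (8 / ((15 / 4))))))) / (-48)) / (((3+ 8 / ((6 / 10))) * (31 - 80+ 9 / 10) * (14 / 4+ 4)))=5316667 / 15903317430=0.00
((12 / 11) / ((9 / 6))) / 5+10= 558 / 55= 10.15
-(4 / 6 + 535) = -1607 / 3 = -535.67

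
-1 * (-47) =47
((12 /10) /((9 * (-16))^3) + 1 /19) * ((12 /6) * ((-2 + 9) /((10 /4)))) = 17418107 /59097600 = 0.29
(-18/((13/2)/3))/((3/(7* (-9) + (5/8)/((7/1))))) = 2439/14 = 174.21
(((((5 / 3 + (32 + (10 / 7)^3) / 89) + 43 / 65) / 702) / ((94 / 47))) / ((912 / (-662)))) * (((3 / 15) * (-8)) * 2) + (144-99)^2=1205859494922034 / 595484846775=2025.00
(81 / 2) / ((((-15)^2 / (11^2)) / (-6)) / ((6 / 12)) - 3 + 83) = 9801 / 19210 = 0.51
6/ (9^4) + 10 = 21872/ 2187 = 10.00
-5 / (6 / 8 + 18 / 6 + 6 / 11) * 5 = -1100 / 189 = -5.82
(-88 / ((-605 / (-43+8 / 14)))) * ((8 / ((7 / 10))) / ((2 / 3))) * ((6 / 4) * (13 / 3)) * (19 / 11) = -640224 / 539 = -1187.80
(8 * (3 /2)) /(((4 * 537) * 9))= 1 /1611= 0.00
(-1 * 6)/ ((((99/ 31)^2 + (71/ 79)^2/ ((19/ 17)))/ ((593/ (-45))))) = 67574970467/ 9334106970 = 7.24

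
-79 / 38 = -2.08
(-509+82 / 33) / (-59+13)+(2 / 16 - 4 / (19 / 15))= 920441 / 115368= 7.98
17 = 17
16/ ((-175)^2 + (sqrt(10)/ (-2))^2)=32/ 61255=0.00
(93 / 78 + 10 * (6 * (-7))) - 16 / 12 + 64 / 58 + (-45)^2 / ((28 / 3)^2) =-350949821 / 886704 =-395.79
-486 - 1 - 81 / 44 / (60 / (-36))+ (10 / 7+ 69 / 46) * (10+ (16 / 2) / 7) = -4886173 / 10780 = -453.26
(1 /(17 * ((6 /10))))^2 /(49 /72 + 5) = 200 /118201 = 0.00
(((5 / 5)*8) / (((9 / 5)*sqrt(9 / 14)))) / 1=5.54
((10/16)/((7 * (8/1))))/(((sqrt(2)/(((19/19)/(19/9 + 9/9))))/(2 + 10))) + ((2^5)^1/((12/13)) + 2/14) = 135 * sqrt(2)/6272 + 731/21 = 34.84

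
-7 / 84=-1 / 12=-0.08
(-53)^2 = 2809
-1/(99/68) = -68/99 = -0.69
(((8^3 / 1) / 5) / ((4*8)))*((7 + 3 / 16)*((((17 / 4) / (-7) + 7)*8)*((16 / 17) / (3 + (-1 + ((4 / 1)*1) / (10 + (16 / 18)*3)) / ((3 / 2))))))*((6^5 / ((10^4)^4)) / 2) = 57024567 / 337011718750000000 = 0.00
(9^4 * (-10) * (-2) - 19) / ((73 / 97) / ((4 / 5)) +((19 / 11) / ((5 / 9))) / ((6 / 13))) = 17089.95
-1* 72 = -72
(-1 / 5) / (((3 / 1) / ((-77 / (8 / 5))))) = 77 / 24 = 3.21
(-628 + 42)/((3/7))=-4102/3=-1367.33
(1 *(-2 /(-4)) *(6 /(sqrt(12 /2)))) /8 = 0.15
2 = 2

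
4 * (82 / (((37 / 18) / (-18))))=-106272 / 37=-2872.22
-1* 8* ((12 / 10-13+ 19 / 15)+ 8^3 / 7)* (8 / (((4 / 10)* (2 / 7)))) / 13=-2697.03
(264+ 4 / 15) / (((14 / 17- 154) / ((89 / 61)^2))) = -133445087 / 36335565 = -3.67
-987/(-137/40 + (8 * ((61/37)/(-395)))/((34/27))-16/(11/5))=92.03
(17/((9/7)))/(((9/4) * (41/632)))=300832/3321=90.58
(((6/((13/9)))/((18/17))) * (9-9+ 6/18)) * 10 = 170/13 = 13.08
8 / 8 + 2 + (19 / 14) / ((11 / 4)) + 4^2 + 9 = 2194 / 77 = 28.49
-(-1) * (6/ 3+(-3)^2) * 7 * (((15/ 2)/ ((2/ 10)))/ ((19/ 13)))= 75075/ 38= 1975.66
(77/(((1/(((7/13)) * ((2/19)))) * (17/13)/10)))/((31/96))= 1034880/10013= 103.35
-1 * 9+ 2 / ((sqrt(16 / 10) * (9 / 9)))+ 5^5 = sqrt(10) / 2+ 3116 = 3117.58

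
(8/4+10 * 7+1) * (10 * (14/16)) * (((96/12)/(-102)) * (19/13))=-73.22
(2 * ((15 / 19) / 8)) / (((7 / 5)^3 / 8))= 3750 / 6517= 0.58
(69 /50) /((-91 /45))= -621 /910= -0.68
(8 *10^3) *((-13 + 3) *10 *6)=-4800000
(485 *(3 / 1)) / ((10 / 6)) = 873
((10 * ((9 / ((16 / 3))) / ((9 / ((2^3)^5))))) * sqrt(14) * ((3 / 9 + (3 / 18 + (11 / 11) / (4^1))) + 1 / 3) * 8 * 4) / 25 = 425984 * sqrt(14) / 5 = 318777.24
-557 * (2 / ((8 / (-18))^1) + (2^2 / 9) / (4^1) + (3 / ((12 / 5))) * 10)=-40661 / 9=-4517.89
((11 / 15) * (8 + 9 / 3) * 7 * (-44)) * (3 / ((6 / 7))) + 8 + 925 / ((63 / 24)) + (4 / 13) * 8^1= -3791526 / 455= -8333.02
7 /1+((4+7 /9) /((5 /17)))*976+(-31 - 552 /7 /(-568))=354053977 /22365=15830.72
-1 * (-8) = 8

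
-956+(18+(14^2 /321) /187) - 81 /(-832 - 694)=-85916766193 /91601202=-937.94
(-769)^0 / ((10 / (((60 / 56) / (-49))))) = -3 / 1372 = -0.00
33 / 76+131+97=17361 / 76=228.43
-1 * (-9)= 9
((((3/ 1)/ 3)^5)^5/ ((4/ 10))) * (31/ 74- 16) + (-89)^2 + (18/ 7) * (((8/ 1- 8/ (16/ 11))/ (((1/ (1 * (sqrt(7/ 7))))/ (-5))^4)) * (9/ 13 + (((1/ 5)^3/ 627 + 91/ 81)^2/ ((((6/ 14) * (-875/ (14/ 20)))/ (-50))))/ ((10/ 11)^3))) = 1876344614590333549/ 166141879312500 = 11293.63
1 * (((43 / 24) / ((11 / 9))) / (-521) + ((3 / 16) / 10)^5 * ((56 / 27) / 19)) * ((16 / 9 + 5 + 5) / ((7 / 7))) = -70944352021397 / 2140844851200000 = -0.03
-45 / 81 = -5 / 9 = -0.56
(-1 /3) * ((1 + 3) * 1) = -4 /3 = -1.33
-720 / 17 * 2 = -1440 / 17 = -84.71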